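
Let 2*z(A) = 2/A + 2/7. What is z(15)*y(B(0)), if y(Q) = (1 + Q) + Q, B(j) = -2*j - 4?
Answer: -22/15 ≈ -1.4667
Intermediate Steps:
B(j) = -4 - 2*j
z(A) = ⅐ + 1/A (z(A) = (2/A + 2/7)/2 = (2/7 + 2/A)/2 = ⅐ + 1/A)
y(Q) = 1 + 2*Q
z(15)*y(B(0)) = ((⅐)*(7 + 15)/15)*(1 + 2*(-4 - 2*0)) = ((⅐)*(1/15)*22)*(1 + 2*(-4 + 0)) = 22*(1 + 2*(-4))/105 = 22*(1 - 8)/105 = (22/105)*(-7) = -22/15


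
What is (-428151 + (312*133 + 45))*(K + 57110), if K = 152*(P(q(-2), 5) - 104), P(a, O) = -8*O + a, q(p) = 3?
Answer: -13793471580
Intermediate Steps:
P(a, O) = a - 8*O
K = -21432 (K = 152*((3 - 8*5) - 104) = 152*((3 - 40) - 104) = 152*(-37 - 104) = 152*(-141) = -21432)
(-428151 + (312*133 + 45))*(K + 57110) = (-428151 + (312*133 + 45))*(-21432 + 57110) = (-428151 + (41496 + 45))*35678 = (-428151 + 41541)*35678 = -386610*35678 = -13793471580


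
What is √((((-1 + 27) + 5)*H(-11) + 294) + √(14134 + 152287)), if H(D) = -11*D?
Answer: √(4045 + 19*√461) ≈ 66.730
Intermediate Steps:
√((((-1 + 27) + 5)*H(-11) + 294) + √(14134 + 152287)) = √((((-1 + 27) + 5)*(-11*(-11)) + 294) + √(14134 + 152287)) = √(((26 + 5)*121 + 294) + √166421) = √((31*121 + 294) + 19*√461) = √((3751 + 294) + 19*√461) = √(4045 + 19*√461)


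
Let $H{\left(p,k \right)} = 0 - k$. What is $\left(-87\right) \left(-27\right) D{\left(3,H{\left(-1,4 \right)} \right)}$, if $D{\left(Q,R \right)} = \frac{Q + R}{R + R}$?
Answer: $\frac{2349}{8} \approx 293.63$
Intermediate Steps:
$H{\left(p,k \right)} = - k$
$D{\left(Q,R \right)} = \frac{Q + R}{2 R}$
$\left(-87\right) \left(-27\right) D{\left(3,H{\left(-1,4 \right)} \right)} = \left(-87\right) \left(-27\right) \frac{3 - 4}{2 \left(\left(-1\right) 4\right)} = 2349 \frac{3 - 4}{2 \left(-4\right)} = 2349 \cdot \frac{1}{2} \left(- \frac{1}{4}\right) \left(-1\right) = 2349 \cdot \frac{1}{8} = \frac{2349}{8}$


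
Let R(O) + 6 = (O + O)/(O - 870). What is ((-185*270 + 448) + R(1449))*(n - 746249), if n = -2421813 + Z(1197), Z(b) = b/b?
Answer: 30267901902758/193 ≈ 1.5683e+11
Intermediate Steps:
Z(b) = 1
R(O) = -6 + 2*O/(-870 + O) (R(O) = -6 + (O + O)/(O - 870) = -6 + (2*O)/(-870 + O) = -6 + 2*O/(-870 + O))
n = -2421812 (n = -2421813 + 1 = -2421812)
((-185*270 + 448) + R(1449))*(n - 746249) = ((-185*270 + 448) + 4*(1305 - 1*1449)/(-870 + 1449))*(-2421812 - 746249) = ((-49950 + 448) + 4*(1305 - 1449)/579)*(-3168061) = (-49502 + 4*(1/579)*(-144))*(-3168061) = (-49502 - 192/193)*(-3168061) = -9554078/193*(-3168061) = 30267901902758/193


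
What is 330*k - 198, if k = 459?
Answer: 151272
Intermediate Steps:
330*k - 198 = 330*459 - 198 = 151470 - 198 = 151272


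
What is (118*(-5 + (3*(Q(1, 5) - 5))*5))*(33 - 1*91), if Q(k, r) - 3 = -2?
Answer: 444860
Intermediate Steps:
Q(k, r) = 1 (Q(k, r) = 3 - 2 = 1)
(118*(-5 + (3*(Q(1, 5) - 5))*5))*(33 - 1*91) = (118*(-5 + (3*(1 - 5))*5))*(33 - 1*91) = (118*(-5 + (3*(-4))*5))*(33 - 91) = (118*(-5 - 12*5))*(-58) = (118*(-5 - 60))*(-58) = (118*(-65))*(-58) = -7670*(-58) = 444860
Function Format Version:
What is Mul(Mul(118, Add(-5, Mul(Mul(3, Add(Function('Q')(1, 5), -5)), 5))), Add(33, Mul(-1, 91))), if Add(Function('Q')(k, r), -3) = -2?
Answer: 444860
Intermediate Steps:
Function('Q')(k, r) = 1 (Function('Q')(k, r) = Add(3, -2) = 1)
Mul(Mul(118, Add(-5, Mul(Mul(3, Add(Function('Q')(1, 5), -5)), 5))), Add(33, Mul(-1, 91))) = Mul(Mul(118, Add(-5, Mul(Mul(3, Add(1, -5)), 5))), Add(33, Mul(-1, 91))) = Mul(Mul(118, Add(-5, Mul(Mul(3, -4), 5))), Add(33, -91)) = Mul(Mul(118, Add(-5, Mul(-12, 5))), -58) = Mul(Mul(118, Add(-5, -60)), -58) = Mul(Mul(118, -65), -58) = Mul(-7670, -58) = 444860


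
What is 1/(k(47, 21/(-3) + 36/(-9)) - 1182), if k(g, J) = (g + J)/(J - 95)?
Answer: -53/62664 ≈ -0.00084578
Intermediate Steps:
k(g, J) = (J + g)/(-95 + J)
1/(k(47, 21/(-3) + 36/(-9)) - 1182) = 1/(((21/(-3) + 36/(-9)) + 47)/(-95 + (21/(-3) + 36/(-9))) - 1182) = 1/(((21*(-1/3) + 36*(-1/9)) + 47)/(-95 + (21*(-1/3) + 36*(-1/9))) - 1182) = 1/(((-7 - 4) + 47)/(-95 + (-7 - 4)) - 1182) = 1/((-11 + 47)/(-95 - 11) - 1182) = 1/(36/(-106) - 1182) = 1/(-1/106*36 - 1182) = 1/(-18/53 - 1182) = 1/(-62664/53) = -53/62664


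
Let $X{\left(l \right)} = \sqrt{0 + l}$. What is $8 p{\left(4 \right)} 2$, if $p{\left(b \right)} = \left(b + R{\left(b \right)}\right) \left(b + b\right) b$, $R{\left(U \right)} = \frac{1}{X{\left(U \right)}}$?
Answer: $2304$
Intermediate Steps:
$X{\left(l \right)} = \sqrt{l}$
$R{\left(U \right)} = \frac{1}{\sqrt{U}}$
$p{\left(b \right)} = 2 b^{2} \left(b + \frac{1}{\sqrt{b}}\right)$ ($p{\left(b \right)} = \left(b + \frac{1}{\sqrt{b}}\right) \left(b + b\right) b = \left(b + \frac{1}{\sqrt{b}}\right) 2 b b = 2 b \left(b + \frac{1}{\sqrt{b}}\right) b = 2 b^{2} \left(b + \frac{1}{\sqrt{b}}\right)$)
$8 p{\left(4 \right)} 2 = 8 \left(2 \cdot 4^{3} + 2 \cdot 4^{\frac{3}{2}}\right) 2 = 8 \left(2 \cdot 64 + 2 \cdot 8\right) 2 = 8 \left(128 + 16\right) 2 = 8 \cdot 144 \cdot 2 = 1152 \cdot 2 = 2304$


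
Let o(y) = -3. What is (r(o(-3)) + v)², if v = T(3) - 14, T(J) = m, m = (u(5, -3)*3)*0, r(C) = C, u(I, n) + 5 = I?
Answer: 289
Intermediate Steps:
u(I, n) = -5 + I
m = 0 (m = ((-5 + 5)*3)*0 = (0*3)*0 = 0*0 = 0)
T(J) = 0
v = -14 (v = 0 - 14 = -14)
(r(o(-3)) + v)² = (-3 - 14)² = (-17)² = 289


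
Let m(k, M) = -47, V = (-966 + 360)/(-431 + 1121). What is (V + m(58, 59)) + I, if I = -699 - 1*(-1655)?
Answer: 104434/115 ≈ 908.12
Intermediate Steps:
V = -101/115 (V = -606/690 = -606*1/690 = -101/115 ≈ -0.87826)
I = 956 (I = -699 + 1655 = 956)
(V + m(58, 59)) + I = (-101/115 - 47) + 956 = -5506/115 + 956 = 104434/115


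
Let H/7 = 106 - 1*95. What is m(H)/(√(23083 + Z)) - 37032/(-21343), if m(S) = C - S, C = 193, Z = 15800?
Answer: 37032/21343 + 116*√38883/38883 ≈ 2.3234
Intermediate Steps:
H = 77 (H = 7*(106 - 1*95) = 7*(106 - 95) = 7*11 = 77)
m(S) = 193 - S
m(H)/(√(23083 + Z)) - 37032/(-21343) = (193 - 1*77)/(√(23083 + 15800)) - 37032/(-21343) = (193 - 77)/(√38883) - 37032*(-1/21343) = 116*(√38883/38883) + 37032/21343 = 116*√38883/38883 + 37032/21343 = 37032/21343 + 116*√38883/38883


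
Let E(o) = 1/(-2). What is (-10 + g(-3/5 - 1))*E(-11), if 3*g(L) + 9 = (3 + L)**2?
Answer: 463/75 ≈ 6.1733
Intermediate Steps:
E(o) = -1/2
g(L) = -3 + (3 + L)**2/3
(-10 + g(-3/5 - 1))*E(-11) = (-10 + (-3/5 - 1)*(6 + (-3/5 - 1))/3)*(-1/2) = (-10 + (1/3)*(-8/5)*(6 - 8/5))*(-1/2) = (-10 + (1/3)*(-8/5)*(22/5))*(-1/2) = (-10 - 176/75)*(-1/2) = -926/75*(-1/2) = 463/75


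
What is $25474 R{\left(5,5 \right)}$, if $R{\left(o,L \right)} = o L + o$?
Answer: $764220$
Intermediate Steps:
$R{\left(o,L \right)} = o + L o$ ($R{\left(o,L \right)} = L o + o = o + L o$)
$25474 R{\left(5,5 \right)} = 25474 \cdot 5 \left(1 + 5\right) = 25474 \cdot 5 \cdot 6 = 25474 \cdot 30 = 764220$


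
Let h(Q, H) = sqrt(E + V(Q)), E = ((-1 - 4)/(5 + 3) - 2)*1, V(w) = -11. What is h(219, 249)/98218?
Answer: I*sqrt(218)/392872 ≈ 3.7582e-5*I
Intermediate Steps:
E = -21/8 (E = (-5/8 - 2)*1 = -21/8*1 = -21/8 ≈ -2.6250)
h(Q, H) = I*sqrt(218)/4 (h(Q, H) = sqrt(-21/8 - 11) = sqrt(-109/8) = I*sqrt(218)/4)
h(219, 249)/98218 = (I*sqrt(218)/4)/98218 = (I*sqrt(218)/4)*(1/98218) = I*sqrt(218)/392872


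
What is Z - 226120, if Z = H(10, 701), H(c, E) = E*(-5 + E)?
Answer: 261776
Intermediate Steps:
Z = 487896 (Z = 701*(-5 + 701) = 701*696 = 487896)
Z - 226120 = 487896 - 226120 = 261776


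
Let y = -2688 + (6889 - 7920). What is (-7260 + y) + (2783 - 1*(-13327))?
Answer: 5131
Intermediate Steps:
y = -3719 (y = -2688 - 1031 = -3719)
(-7260 + y) + (2783 - 1*(-13327)) = (-7260 - 3719) + (2783 - 1*(-13327)) = -10979 + (2783 + 13327) = -10979 + 16110 = 5131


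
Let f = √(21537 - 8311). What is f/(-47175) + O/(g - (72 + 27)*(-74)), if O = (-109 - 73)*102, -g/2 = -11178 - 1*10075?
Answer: -4641/12458 - √13226/47175 ≈ -0.37497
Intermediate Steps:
g = 42506 (g = -2*(-11178 - 1*10075) = -2*(-11178 - 10075) = -2*(-21253) = 42506)
f = √13226 ≈ 115.00
O = -18564 (O = -182*102 = -18564)
f/(-47175) + O/(g - (72 + 27)*(-74)) = √13226/(-47175) - 18564/(42506 - (72 + 27)*(-74)) = √13226*(-1/47175) - 18564/(42506 - 99*(-74)) = -√13226/47175 - 18564/(42506 - 1*(-7326)) = -√13226/47175 - 18564/(42506 + 7326) = -√13226/47175 - 18564/49832 = -√13226/47175 - 18564*1/49832 = -√13226/47175 - 4641/12458 = -4641/12458 - √13226/47175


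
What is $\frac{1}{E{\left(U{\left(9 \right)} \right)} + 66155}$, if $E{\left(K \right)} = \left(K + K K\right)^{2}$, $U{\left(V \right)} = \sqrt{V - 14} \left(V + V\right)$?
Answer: $\frac{i}{5 \left(11664 \sqrt{5} + 537787 i\right)} \approx 3.7102 \cdot 10^{-7} + 1.7994 \cdot 10^{-8} i$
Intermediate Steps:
$U{\left(V \right)} = 2 V \sqrt{-14 + V}$ ($U{\left(V \right)} = \sqrt{-14 + V} 2 V = 2 V \sqrt{-14 + V}$)
$E{\left(K \right)} = \left(K + K^{2}\right)^{2}$
$\frac{1}{E{\left(U{\left(9 \right)} \right)} + 66155} = \frac{1}{\left(2 \cdot 9 \sqrt{-14 + 9}\right)^{2} \left(1 + 2 \cdot 9 \sqrt{-14 + 9}\right)^{2} + 66155} = \frac{1}{\left(2 \cdot 9 \sqrt{-5}\right)^{2} \left(1 + 2 \cdot 9 \sqrt{-5}\right)^{2} + 66155} = \frac{1}{\left(2 \cdot 9 i \sqrt{5}\right)^{2} \left(1 + 2 \cdot 9 i \sqrt{5}\right)^{2} + 66155} = \frac{1}{\left(18 i \sqrt{5}\right)^{2} \left(1 + 18 i \sqrt{5}\right)^{2} + 66155} = \frac{1}{- 1620 \left(1 + 18 i \sqrt{5}\right)^{2} + 66155} = \frac{1}{66155 - 1620 \left(1 + 18 i \sqrt{5}\right)^{2}}$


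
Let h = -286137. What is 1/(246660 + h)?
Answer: -1/39477 ≈ -2.5331e-5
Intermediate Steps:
1/(246660 + h) = 1/(246660 - 286137) = 1/(-39477) = -1/39477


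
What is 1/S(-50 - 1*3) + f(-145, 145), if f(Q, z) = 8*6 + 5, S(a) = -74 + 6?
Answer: 3603/68 ≈ 52.985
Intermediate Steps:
S(a) = -68
f(Q, z) = 53 (f(Q, z) = 48 + 5 = 53)
1/S(-50 - 1*3) + f(-145, 145) = 1/(-68) + 53 = -1/68 + 53 = 3603/68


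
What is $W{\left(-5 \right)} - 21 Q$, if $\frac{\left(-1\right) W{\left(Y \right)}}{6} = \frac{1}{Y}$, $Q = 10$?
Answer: $- \frac{1044}{5} \approx -208.8$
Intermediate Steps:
$W{\left(Y \right)} = - \frac{6}{Y}$
$W{\left(-5 \right)} - 21 Q = - \frac{6}{-5} - 210 = \left(-6\right) \left(- \frac{1}{5}\right) - 210 = \frac{6}{5} - 210 = - \frac{1044}{5}$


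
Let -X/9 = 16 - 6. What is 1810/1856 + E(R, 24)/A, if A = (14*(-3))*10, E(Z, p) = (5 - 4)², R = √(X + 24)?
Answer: 94793/97440 ≈ 0.97283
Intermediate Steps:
X = -90 (X = -9*(16 - 6) = -9*10 = -90)
R = I*√66 (R = √(-90 + 24) = √(-66) = I*√66 ≈ 8.124*I)
E(Z, p) = 1 (E(Z, p) = 1² = 1)
A = -420 (A = -42*10 = -420)
1810/1856 + E(R, 24)/A = 1810/1856 + 1/(-420) = 1810*(1/1856) + 1*(-1/420) = 905/928 - 1/420 = 94793/97440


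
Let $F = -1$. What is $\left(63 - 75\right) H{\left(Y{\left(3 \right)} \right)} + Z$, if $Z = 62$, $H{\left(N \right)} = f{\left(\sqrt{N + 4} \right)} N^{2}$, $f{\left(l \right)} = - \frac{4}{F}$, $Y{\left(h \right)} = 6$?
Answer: $-1666$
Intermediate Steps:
$f{\left(l \right)} = 4$ ($f{\left(l \right)} = - \frac{4}{-1} = \left(-4\right) \left(-1\right) = 4$)
$H{\left(N \right)} = 4 N^{2}$
$\left(63 - 75\right) H{\left(Y{\left(3 \right)} \right)} + Z = \left(63 - 75\right) 4 \cdot 6^{2} + 62 = - 12 \cdot 4 \cdot 36 + 62 = \left(-12\right) 144 + 62 = -1728 + 62 = -1666$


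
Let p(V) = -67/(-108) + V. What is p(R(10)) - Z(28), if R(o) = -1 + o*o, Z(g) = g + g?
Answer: 4711/108 ≈ 43.620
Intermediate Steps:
Z(g) = 2*g
R(o) = -1 + o²
p(V) = 67/108 + V (p(V) = -67*(-1/108) + V = 67/108 + V)
p(R(10)) - Z(28) = (67/108 + (-1 + 10²)) - 2*28 = (67/108 + (-1 + 100)) - 1*56 = (67/108 + 99) - 56 = 10759/108 - 56 = 4711/108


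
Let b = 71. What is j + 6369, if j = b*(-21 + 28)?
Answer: 6866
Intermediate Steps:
j = 497 (j = 71*(-21 + 28) = 71*7 = 497)
j + 6369 = 497 + 6369 = 6866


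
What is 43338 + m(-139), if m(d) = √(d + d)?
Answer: 43338 + I*√278 ≈ 43338.0 + 16.673*I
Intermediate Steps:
m(d) = √2*√d (m(d) = √(2*d) = √2*√d)
43338 + m(-139) = 43338 + √2*√(-139) = 43338 + √2*(I*√139) = 43338 + I*√278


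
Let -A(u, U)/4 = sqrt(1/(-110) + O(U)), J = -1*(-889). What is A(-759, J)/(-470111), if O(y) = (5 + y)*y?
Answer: 2*sqrt(9616668490)/25856105 ≈ 0.0075854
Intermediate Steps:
O(y) = y*(5 + y)
J = 889
A(u, U) = -4*sqrt(-1/110 + U*(5 + U)) (A(u, U) = -4*sqrt(1/(-110) + U*(5 + U)) = -4*sqrt(-1/110 + U*(5 + U)))
A(-759, J)/(-470111) = -2*sqrt(110)*sqrt(-1 + 110*889*(5 + 889))/55/(-470111) = -2*sqrt(110)*sqrt(-1 + 110*889*894)/55*(-1/470111) = -2*sqrt(110)*sqrt(-1 + 87424260)/55*(-1/470111) = -2*sqrt(110)*sqrt(87424259)/55*(-1/470111) = -2*sqrt(9616668490)/55*(-1/470111) = 2*sqrt(9616668490)/25856105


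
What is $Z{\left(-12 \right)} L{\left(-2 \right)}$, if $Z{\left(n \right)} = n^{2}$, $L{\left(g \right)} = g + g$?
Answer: $-576$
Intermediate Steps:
$L{\left(g \right)} = 2 g$
$Z{\left(-12 \right)} L{\left(-2 \right)} = \left(-12\right)^{2} \cdot 2 \left(-2\right) = 144 \left(-4\right) = -576$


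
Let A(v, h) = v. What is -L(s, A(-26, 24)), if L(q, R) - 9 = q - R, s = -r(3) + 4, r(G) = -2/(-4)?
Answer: -77/2 ≈ -38.500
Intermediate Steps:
r(G) = ½ (r(G) = -2*(-¼) = ½)
s = 7/2 (s = -1*½ + 4 = -½ + 4 = 7/2 ≈ 3.5000)
L(q, R) = 9 + q - R (L(q, R) = 9 + (q - R) = 9 + q - R)
-L(s, A(-26, 24)) = -(9 + 7/2 - 1*(-26)) = -(9 + 7/2 + 26) = -1*77/2 = -77/2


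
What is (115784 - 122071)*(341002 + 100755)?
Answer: -2777326259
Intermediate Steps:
(115784 - 122071)*(341002 + 100755) = -6287*441757 = -2777326259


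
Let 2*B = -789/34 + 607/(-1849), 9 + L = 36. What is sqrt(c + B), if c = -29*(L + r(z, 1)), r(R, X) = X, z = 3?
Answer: I*sqrt(1760756011)/1462 ≈ 28.701*I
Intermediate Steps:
L = 27 (L = -9 + 36 = 27)
c = -812 (c = -29*(27 + 1) = -29*28 = -812)
B = -1479499/125732 (B = (-789/34 + 607/(-1849))/2 = (-789*1/34 + 607*(-1/1849))/2 = (-789/34 - 607/1849)/2 = (1/2)*(-1479499/62866) = -1479499/125732 ≈ -11.767)
sqrt(c + B) = sqrt(-812 - 1479499/125732) = sqrt(-103573883/125732) = I*sqrt(1760756011)/1462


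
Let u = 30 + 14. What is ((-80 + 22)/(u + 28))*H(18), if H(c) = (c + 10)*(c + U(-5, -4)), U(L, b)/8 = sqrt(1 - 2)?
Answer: -406 - 1624*I/9 ≈ -406.0 - 180.44*I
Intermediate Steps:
U(L, b) = 8*I (U(L, b) = 8*sqrt(1 - 2) = 8*sqrt(-1) = 8*I)
u = 44
H(c) = (10 + c)*(c + 8*I) (H(c) = (c + 10)*(c + 8*I) = (10 + c)*(c + 8*I))
((-80 + 22)/(u + 28))*H(18) = ((-80 + 22)/(44 + 28))*(18**2 + 80*I + 18*(10 + 8*I)) = (-58/72)*(324 + 80*I + (180 + 144*I)) = (-58*1/72)*(504 + 224*I) = -29*(504 + 224*I)/36 = -406 - 1624*I/9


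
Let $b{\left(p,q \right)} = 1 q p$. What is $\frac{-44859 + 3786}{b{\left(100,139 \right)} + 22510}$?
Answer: $- \frac{41073}{36410} \approx -1.1281$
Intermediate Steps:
$b{\left(p,q \right)} = p q$ ($b{\left(p,q \right)} = q p = p q$)
$\frac{-44859 + 3786}{b{\left(100,139 \right)} + 22510} = \frac{-44859 + 3786}{100 \cdot 139 + 22510} = - \frac{41073}{13900 + 22510} = - \frac{41073}{36410}$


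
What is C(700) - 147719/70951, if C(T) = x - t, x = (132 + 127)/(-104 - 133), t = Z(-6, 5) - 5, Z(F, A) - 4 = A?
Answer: -120647260/16815387 ≈ -7.1748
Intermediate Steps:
Z(F, A) = 4 + A
t = 4 (t = (4 + 5) - 5 = 9 - 5 = 4)
x = -259/237 (x = 259/(-237) = 259*(-1/237) = -259/237 ≈ -1.0928)
C(T) = -1207/237 (C(T) = -259/237 - 1*4 = -259/237 - 4 = -1207/237)
C(700) - 147719/70951 = -1207/237 - 147719/70951 = -120647260/16815387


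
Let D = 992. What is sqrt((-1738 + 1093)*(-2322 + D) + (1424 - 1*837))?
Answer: sqrt(858437) ≈ 926.52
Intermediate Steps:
sqrt((-1738 + 1093)*(-2322 + D) + (1424 - 1*837)) = sqrt((-1738 + 1093)*(-2322 + 992) + (1424 - 1*837)) = sqrt(-645*(-1330) + (1424 - 837)) = sqrt(857850 + 587) = sqrt(858437)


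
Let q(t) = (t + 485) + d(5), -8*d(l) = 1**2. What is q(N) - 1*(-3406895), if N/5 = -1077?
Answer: 27215959/8 ≈ 3.4020e+6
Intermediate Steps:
N = -5385 (N = 5*(-1077) = -5385)
d(l) = -1/8 (d(l) = -1/8*1**2 = -1/8*1 = -1/8)
q(t) = 3879/8 + t (q(t) = (t + 485) - 1/8 = (485 + t) - 1/8 = 3879/8 + t)
q(N) - 1*(-3406895) = (3879/8 - 5385) - 1*(-3406895) = -39201/8 + 3406895 = 27215959/8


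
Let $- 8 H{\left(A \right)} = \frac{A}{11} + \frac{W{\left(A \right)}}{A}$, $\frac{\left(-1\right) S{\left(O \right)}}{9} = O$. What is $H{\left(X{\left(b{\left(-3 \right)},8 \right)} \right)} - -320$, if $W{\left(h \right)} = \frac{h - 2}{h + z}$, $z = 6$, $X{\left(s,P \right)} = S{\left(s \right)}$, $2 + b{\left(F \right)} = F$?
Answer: $\frac{16130863}{50490} \approx 319.49$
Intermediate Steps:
$S{\left(O \right)} = - 9 O$
$b{\left(F \right)} = -2 + F$
$X{\left(s,P \right)} = - 9 s$
$W{\left(h \right)} = \frac{-2 + h}{6 + h}$ ($W{\left(h \right)} = \frac{h - 2}{h + 6} = \frac{-2 + h}{6 + h}$)
$H{\left(A \right)} = - \frac{A}{88} - \frac{-2 + A}{8 A \left(6 + A\right)}$ ($H{\left(A \right)} = - \frac{\frac{A}{11} + \frac{\frac{1}{6 + A} \left(-2 + A\right)}{A}}{8} = - \frac{A \frac{1}{11} + \frac{-2 + A}{A \left(6 + A\right)}}{8} = - \frac{\frac{A}{11} + \frac{-2 + A}{A \left(6 + A\right)}}{8} = - \frac{A}{88} - \frac{-2 + A}{8 A \left(6 + A\right)}$)
$H{\left(X{\left(b{\left(-3 \right)},8 \right)} \right)} - -320 = \frac{22 - 11 \left(- 9 \left(-2 - 3\right)\right) - \left(- 9 \left(-2 - 3\right)\right)^{2} \left(6 - 9 \left(-2 - 3\right)\right)}{88 \left(- 9 \left(-2 - 3\right)\right) \left(6 - 9 \left(-2 - 3\right)\right)} - -320 = \frac{22 - 11 \left(\left(-9\right) \left(-5\right)\right) - \left(\left(-9\right) \left(-5\right)\right)^{2} \left(6 - -45\right)}{88 \left(\left(-9\right) \left(-5\right)\right) \left(6 - -45\right)} + 320 = \frac{22 - 495 - 45^{2} \left(6 + 45\right)}{88 \cdot 45 \left(6 + 45\right)} + 320 = \frac{1}{88} \cdot \frac{1}{45} \cdot \frac{1}{51} \left(22 - 495 - 2025 \cdot 51\right) + 320 = \frac{1}{88} \cdot \frac{1}{45} \cdot \frac{1}{51} \left(22 - 495 - 103275\right) + 320 = \frac{1}{88} \cdot \frac{1}{45} \cdot \frac{1}{51} \left(-103748\right) + 320 = - \frac{25937}{50490} + 320 = \frac{16130863}{50490}$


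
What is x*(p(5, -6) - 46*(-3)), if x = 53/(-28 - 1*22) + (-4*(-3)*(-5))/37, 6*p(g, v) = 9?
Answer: -1384119/3700 ≈ -374.09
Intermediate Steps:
p(g, v) = 3/2 (p(g, v) = (⅙)*9 = 3/2)
x = -4961/1850 (x = 53/(-28 - 22) + (12*(-5))*(1/37) = 53/(-50) - 60*1/37 = 53*(-1/50) - 60/37 = -53/50 - 60/37 = -4961/1850 ≈ -2.6816)
x*(p(5, -6) - 46*(-3)) = -4961*(3/2 - 46*(-3))/1850 = -4961*(3/2 + 138)/1850 = -4961/1850*279/2 = -1384119/3700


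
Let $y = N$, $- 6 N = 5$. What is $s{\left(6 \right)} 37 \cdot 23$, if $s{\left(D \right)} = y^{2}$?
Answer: $\frac{21275}{36} \approx 590.97$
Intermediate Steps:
$N = - \frac{5}{6}$ ($N = \left(- \frac{1}{6}\right) 5 = - \frac{5}{6} \approx -0.83333$)
$y = - \frac{5}{6} \approx -0.83333$
$s{\left(D \right)} = \frac{25}{36}$ ($s{\left(D \right)} = \left(- \frac{5}{6}\right)^{2} = \frac{25}{36}$)
$s{\left(6 \right)} 37 \cdot 23 = \frac{25}{36} \cdot 37 \cdot 23 = \frac{925}{36} \cdot 23 = \frac{21275}{36}$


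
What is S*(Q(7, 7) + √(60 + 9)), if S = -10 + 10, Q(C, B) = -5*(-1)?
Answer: 0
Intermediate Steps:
Q(C, B) = 5
S = 0
S*(Q(7, 7) + √(60 + 9)) = 0*(5 + √(60 + 9)) = 0*(5 + √69) = 0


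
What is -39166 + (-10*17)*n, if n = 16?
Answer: -41886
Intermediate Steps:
-39166 + (-10*17)*n = -39166 - 10*17*16 = -39166 - 170*16 = -39166 - 2720 = -41886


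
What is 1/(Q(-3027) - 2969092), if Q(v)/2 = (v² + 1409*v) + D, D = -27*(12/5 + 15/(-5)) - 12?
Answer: 5/34131442 ≈ 1.4649e-7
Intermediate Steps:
D = 21/5 (D = -27*(12*(⅕) + 15*(-⅕)) - 12 = -27*(12/5 - 3) - 12 = -27*(-⅗) - 12 = 81/5 - 12 = 21/5 ≈ 4.2000)
Q(v) = 42/5 + 2*v² + 2818*v (Q(v) = 2*((v² + 1409*v) + 21/5) = 2*(21/5 + v² + 1409*v) = 42/5 + 2*v² + 2818*v)
1/(Q(-3027) - 2969092) = 1/((42/5 + 2*(-3027)² + 2818*(-3027)) - 2969092) = 1/((42/5 + 2*9162729 - 8530086) - 2969092) = 1/((42/5 + 18325458 - 8530086) - 2969092) = 1/(48976902/5 - 2969092) = 1/(34131442/5) = 5/34131442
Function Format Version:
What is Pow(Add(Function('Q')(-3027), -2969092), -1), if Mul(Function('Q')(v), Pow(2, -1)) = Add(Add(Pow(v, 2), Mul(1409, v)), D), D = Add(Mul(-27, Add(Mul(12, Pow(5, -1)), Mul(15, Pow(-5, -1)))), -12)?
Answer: Rational(5, 34131442) ≈ 1.4649e-7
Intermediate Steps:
D = Rational(21, 5) (D = Add(Mul(-27, Add(Mul(12, Rational(1, 5)), Mul(15, Rational(-1, 5)))), -12) = Add(Mul(-27, Add(Rational(12, 5), -3)), -12) = Add(Mul(-27, Rational(-3, 5)), -12) = Add(Rational(81, 5), -12) = Rational(21, 5) ≈ 4.2000)
Function('Q')(v) = Add(Rational(42, 5), Mul(2, Pow(v, 2)), Mul(2818, v)) (Function('Q')(v) = Mul(2, Add(Add(Pow(v, 2), Mul(1409, v)), Rational(21, 5))) = Mul(2, Add(Rational(21, 5), Pow(v, 2), Mul(1409, v))) = Add(Rational(42, 5), Mul(2, Pow(v, 2)), Mul(2818, v)))
Pow(Add(Function('Q')(-3027), -2969092), -1) = Pow(Add(Add(Rational(42, 5), Mul(2, Pow(-3027, 2)), Mul(2818, -3027)), -2969092), -1) = Pow(Add(Add(Rational(42, 5), Mul(2, 9162729), -8530086), -2969092), -1) = Pow(Add(Add(Rational(42, 5), 18325458, -8530086), -2969092), -1) = Pow(Add(Rational(48976902, 5), -2969092), -1) = Pow(Rational(34131442, 5), -1) = Rational(5, 34131442)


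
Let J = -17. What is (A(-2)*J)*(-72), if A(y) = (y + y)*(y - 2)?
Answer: 19584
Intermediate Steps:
A(y) = 2*y*(-2 + y) (A(y) = (2*y)*(-2 + y) = 2*y*(-2 + y))
(A(-2)*J)*(-72) = ((2*(-2)*(-2 - 2))*(-17))*(-72) = ((2*(-2)*(-4))*(-17))*(-72) = (16*(-17))*(-72) = -272*(-72) = 19584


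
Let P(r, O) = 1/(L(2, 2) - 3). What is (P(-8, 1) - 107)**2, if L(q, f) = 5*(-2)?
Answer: 1937664/169 ≈ 11465.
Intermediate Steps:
L(q, f) = -10
P(r, O) = -1/13 (P(r, O) = 1/(-10 - 3) = 1/(-13) = -1/13)
(P(-8, 1) - 107)**2 = (-1/13 - 107)**2 = (-1392/13)**2 = 1937664/169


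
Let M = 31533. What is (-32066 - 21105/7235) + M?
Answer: -775472/1447 ≈ -535.92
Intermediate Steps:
(-32066 - 21105/7235) + M = (-32066 - 21105/7235) + 31533 = (-32066 - 21105*1/7235) + 31533 = (-32066 - 4221/1447) + 31533 = -46403723/1447 + 31533 = -775472/1447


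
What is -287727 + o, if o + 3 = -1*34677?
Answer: -322407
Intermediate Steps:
o = -34680 (o = -3 - 1*34677 = -3 - 34677 = -34680)
-287727 + o = -287727 - 34680 = -322407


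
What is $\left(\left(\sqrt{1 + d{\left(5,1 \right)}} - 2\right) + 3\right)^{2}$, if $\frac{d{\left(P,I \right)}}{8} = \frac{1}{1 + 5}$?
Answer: $\frac{\left(3 + \sqrt{21}\right)^{2}}{9} \approx 6.3884$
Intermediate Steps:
$d{\left(P,I \right)} = \frac{4}{3}$ ($d{\left(P,I \right)} = \frac{8}{1 + 5} = \frac{8}{6} = 8 \cdot \frac{1}{6} = \frac{4}{3}$)
$\left(\left(\sqrt{1 + d{\left(5,1 \right)}} - 2\right) + 3\right)^{2} = \left(\left(\sqrt{1 + \frac{4}{3}} - 2\right) + 3\right)^{2} = \left(\left(\sqrt{\frac{7}{3}} - 2\right) + 3\right)^{2} = \left(\left(\frac{\sqrt{21}}{3} - 2\right) + 3\right)^{2} = \left(\left(-2 + \frac{\sqrt{21}}{3}\right) + 3\right)^{2} = \left(1 + \frac{\sqrt{21}}{3}\right)^{2}$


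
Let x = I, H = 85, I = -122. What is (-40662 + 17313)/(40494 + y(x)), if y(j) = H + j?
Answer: -23349/40457 ≈ -0.57713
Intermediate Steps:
x = -122
y(j) = 85 + j
(-40662 + 17313)/(40494 + y(x)) = (-40662 + 17313)/(40494 + (85 - 122)) = -23349/(40494 - 37) = -23349/40457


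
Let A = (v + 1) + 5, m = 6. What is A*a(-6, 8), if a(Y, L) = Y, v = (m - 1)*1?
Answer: -66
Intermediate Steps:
v = 5 (v = (6 - 1)*1 = 5*1 = 5)
A = 11 (A = (5 + 1) + 5 = 6 + 5 = 11)
A*a(-6, 8) = 11*(-6) = -66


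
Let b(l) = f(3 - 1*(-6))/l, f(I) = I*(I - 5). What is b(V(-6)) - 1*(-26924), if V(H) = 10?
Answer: 134638/5 ≈ 26928.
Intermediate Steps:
f(I) = I*(-5 + I)
b(l) = 36/l (b(l) = ((3 - 1*(-6))*(-5 + (3 - 1*(-6))))/l = ((3 + 6)*(-5 + (3 + 6)))/l = (9*(-5 + 9))/l = (9*4)/l = 36/l)
b(V(-6)) - 1*(-26924) = 36/10 - 1*(-26924) = 36*(⅒) + 26924 = 18/5 + 26924 = 134638/5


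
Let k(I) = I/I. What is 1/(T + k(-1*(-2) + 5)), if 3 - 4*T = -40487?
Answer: 2/20247 ≈ 9.8780e-5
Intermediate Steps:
k(I) = 1
T = 20245/2 (T = ¾ - ¼*(-40487) = ¾ + 40487/4 = 20245/2 ≈ 10123.)
1/(T + k(-1*(-2) + 5)) = 1/(20245/2 + 1) = 1/(20247/2) = 2/20247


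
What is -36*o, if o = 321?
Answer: -11556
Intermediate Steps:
-36*o = -36*321 = -11556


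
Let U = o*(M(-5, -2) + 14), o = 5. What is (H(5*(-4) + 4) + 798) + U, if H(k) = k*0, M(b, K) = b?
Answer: 843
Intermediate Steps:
H(k) = 0
U = 45 (U = 5*(-5 + 14) = 5*9 = 45)
(H(5*(-4) + 4) + 798) + U = (0 + 798) + 45 = 798 + 45 = 843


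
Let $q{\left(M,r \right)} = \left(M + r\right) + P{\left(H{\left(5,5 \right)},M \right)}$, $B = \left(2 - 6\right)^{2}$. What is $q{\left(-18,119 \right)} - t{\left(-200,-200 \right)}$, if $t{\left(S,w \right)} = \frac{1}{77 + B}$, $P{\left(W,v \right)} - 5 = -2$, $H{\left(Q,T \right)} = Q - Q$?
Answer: $\frac{9671}{93} \approx 103.99$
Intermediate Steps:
$H{\left(Q,T \right)} = 0$
$P{\left(W,v \right)} = 3$ ($P{\left(W,v \right)} = 5 - 2 = 3$)
$B = 16$ ($B = \left(-4\right)^{2} = 16$)
$q{\left(M,r \right)} = 3 + M + r$ ($q{\left(M,r \right)} = \left(M + r\right) + 3 = 3 + M + r$)
$t{\left(S,w \right)} = \frac{1}{93}$ ($t{\left(S,w \right)} = \frac{1}{77 + 16} = \frac{1}{93}$)
$q{\left(-18,119 \right)} - t{\left(-200,-200 \right)} = \left(3 - 18 + 119\right) - \frac{1}{93} = 104 - \frac{1}{93} = \frac{9671}{93}$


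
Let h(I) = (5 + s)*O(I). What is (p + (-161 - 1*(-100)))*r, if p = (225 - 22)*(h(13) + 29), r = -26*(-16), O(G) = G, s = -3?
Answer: 4619264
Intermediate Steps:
h(I) = 2*I (h(I) = (5 - 3)*I = 2*I)
r = 416
p = 11165 (p = (225 - 22)*(2*13 + 29) = 203*(26 + 29) = 203*55 = 11165)
(p + (-161 - 1*(-100)))*r = (11165 + (-161 - 1*(-100)))*416 = (11165 + (-161 + 100))*416 = (11165 - 61)*416 = 11104*416 = 4619264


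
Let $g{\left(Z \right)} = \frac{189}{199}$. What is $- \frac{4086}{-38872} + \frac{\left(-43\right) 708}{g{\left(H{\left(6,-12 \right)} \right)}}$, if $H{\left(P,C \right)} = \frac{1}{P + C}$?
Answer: $- \frac{39249940363}{1224468} \approx -32055.0$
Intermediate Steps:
$H{\left(P,C \right)} = \frac{1}{C + P}$
$g{\left(Z \right)} = \frac{189}{199}$ ($g{\left(Z \right)} = 189 \cdot \frac{1}{199} = \frac{189}{199}$)
$- \frac{4086}{-38872} + \frac{\left(-43\right) 708}{g{\left(H{\left(6,-12 \right)} \right)}} = - \frac{4086}{-38872} + \frac{\left(-43\right) 708}{\frac{189}{199}} = \left(-4086\right) \left(- \frac{1}{38872}\right) - \frac{2019452}{63} = \frac{2043}{19436} - \frac{2019452}{63} = - \frac{39249940363}{1224468}$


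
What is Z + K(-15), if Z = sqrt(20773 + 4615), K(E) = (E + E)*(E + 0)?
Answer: 450 + 2*sqrt(6347) ≈ 609.34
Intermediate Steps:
K(E) = 2*E**2 (K(E) = (2*E)*E = 2*E**2)
Z = 2*sqrt(6347) (Z = sqrt(25388) = 2*sqrt(6347) ≈ 159.34)
Z + K(-15) = 2*sqrt(6347) + 2*(-15)**2 = 2*sqrt(6347) + 2*225 = 2*sqrt(6347) + 450 = 450 + 2*sqrt(6347)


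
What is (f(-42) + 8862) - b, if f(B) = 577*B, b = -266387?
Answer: 251015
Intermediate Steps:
(f(-42) + 8862) - b = (577*(-42) + 8862) - 1*(-266387) = (-24234 + 8862) + 266387 = -15372 + 266387 = 251015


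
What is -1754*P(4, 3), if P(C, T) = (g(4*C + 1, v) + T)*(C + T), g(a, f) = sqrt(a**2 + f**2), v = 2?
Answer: -36834 - 12278*sqrt(293) ≈ -2.4700e+5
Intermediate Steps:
P(C, T) = (C + T)*(T + sqrt(4 + (1 + 4*C)**2)) (P(C, T) = (sqrt((4*C + 1)**2 + 2**2) + T)*(C + T) = (sqrt((1 + 4*C)**2 + 4) + T)*(C + T) = (sqrt(4 + (1 + 4*C)**2) + T)*(C + T) = (T + sqrt(4 + (1 + 4*C)**2))*(C + T) = (C + T)*(T + sqrt(4 + (1 + 4*C)**2)))
-1754*P(4, 3) = -1754*(3**2 + 4*3 + 4*sqrt(4 + (1 + 4*4)**2) + 3*sqrt(4 + (1 + 4*4)**2)) = -1754*(9 + 12 + 4*sqrt(4 + (1 + 16)**2) + 3*sqrt(4 + (1 + 16)**2)) = -1754*(9 + 12 + 4*sqrt(4 + 17**2) + 3*sqrt(4 + 17**2)) = -1754*(9 + 12 + 4*sqrt(4 + 289) + 3*sqrt(4 + 289)) = -1754*(9 + 12 + 4*sqrt(293) + 3*sqrt(293)) = -1754*(21 + 7*sqrt(293)) = -36834 - 12278*sqrt(293)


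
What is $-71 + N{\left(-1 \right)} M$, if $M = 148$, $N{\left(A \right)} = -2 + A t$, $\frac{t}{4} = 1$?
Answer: $-959$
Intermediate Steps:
$t = 4$ ($t = 4 \cdot 1 = 4$)
$N{\left(A \right)} = -2 + 4 A$ ($N{\left(A \right)} = -2 + A 4 = -2 + 4 A$)
$-71 + N{\left(-1 \right)} M = -71 + \left(-2 + 4 \left(-1\right)\right) 148 = -71 + \left(-2 - 4\right) 148 = -71 - 888 = -959$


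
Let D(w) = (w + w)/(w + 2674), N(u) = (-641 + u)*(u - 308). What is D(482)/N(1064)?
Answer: 241/252312732 ≈ 9.5516e-7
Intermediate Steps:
N(u) = (-641 + u)*(-308 + u)
D(w) = 2*w/(2674 + w) (D(w) = (2*w)/(2674 + w) = 2*w/(2674 + w))
D(482)/N(1064) = (2*482/(2674 + 482))/(197428 + 1064**2 - 949*1064) = (2*482/3156)/(197428 + 1132096 - 1009736) = (2*482*(1/3156))/319788 = (241/789)*(1/319788) = 241/252312732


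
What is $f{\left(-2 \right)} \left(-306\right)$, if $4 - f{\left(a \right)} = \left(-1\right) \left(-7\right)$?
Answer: $918$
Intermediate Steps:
$f{\left(a \right)} = -3$ ($f{\left(a \right)} = 4 - \left(-1\right) \left(-7\right) = 4 - 7 = -3$)
$f{\left(-2 \right)} \left(-306\right) = \left(-3\right) \left(-306\right) = 918$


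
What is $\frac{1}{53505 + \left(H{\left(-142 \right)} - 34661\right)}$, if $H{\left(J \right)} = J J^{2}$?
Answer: $- \frac{1}{2844444} \approx -3.5156 \cdot 10^{-7}$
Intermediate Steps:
$H{\left(J \right)} = J^{3}$
$\frac{1}{53505 + \left(H{\left(-142 \right)} - 34661\right)} = \frac{1}{53505 + \left(\left(-142\right)^{3} - 34661\right)} = \frac{1}{53505 - 2897949} = \frac{1}{-2844444} = - \frac{1}{2844444}$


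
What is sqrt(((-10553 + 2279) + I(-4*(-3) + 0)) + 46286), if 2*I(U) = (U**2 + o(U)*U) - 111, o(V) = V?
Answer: sqrt(152402)/2 ≈ 195.19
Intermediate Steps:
I(U) = -111/2 + U**2 (I(U) = ((U**2 + U*U) - 111)/2 = ((U**2 + U**2) - 111)/2 = (2*U**2 - 111)/2 = (-111 + 2*U**2)/2 = -111/2 + U**2)
sqrt(((-10553 + 2279) + I(-4*(-3) + 0)) + 46286) = sqrt(((-10553 + 2279) + (-111/2 + (-4*(-3) + 0)**2)) + 46286) = sqrt((-8274 + (-111/2 + (12 + 0)**2)) + 46286) = sqrt((-8274 + (-111/2 + 12**2)) + 46286) = sqrt((-8274 + (-111/2 + 144)) + 46286) = sqrt((-8274 + 177/2) + 46286) = sqrt(-16371/2 + 46286) = sqrt(76201/2) = sqrt(152402)/2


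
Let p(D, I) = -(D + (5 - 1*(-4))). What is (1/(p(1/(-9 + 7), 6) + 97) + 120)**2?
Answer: 451222564/31329 ≈ 14403.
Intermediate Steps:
p(D, I) = -9 - D (p(D, I) = -(D + (5 + 4)) = -(D + 9) = -(9 + D) = -9 - D)
(1/(p(1/(-9 + 7), 6) + 97) + 120)**2 = (1/((-9 - 1/(-9 + 7)) + 97) + 120)**2 = (1/((-9 - 1/(-2)) + 97) + 120)**2 = (1/((-9 - 1*(-1/2)) + 97) + 120)**2 = (1/((-9 + 1/2) + 97) + 120)**2 = (1/(-17/2 + 97) + 120)**2 = (1/(177/2) + 120)**2 = (2/177 + 120)**2 = (21242/177)**2 = 451222564/31329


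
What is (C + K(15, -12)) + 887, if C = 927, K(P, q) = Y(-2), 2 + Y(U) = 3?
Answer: 1815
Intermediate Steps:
Y(U) = 1 (Y(U) = -2 + 3 = 1)
K(P, q) = 1
(C + K(15, -12)) + 887 = (927 + 1) + 887 = 928 + 887 = 1815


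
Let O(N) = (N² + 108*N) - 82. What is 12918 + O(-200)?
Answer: 31236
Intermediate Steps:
O(N) = -82 + N² + 108*N
12918 + O(-200) = 12918 + (-82 + (-200)² + 108*(-200)) = 12918 + (-82 + 40000 - 21600) = 12918 + 18318 = 31236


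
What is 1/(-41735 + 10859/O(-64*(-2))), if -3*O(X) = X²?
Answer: -16384/683818817 ≈ -2.3960e-5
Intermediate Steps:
O(X) = -X²/3
1/(-41735 + 10859/O(-64*(-2))) = 1/(-41735 + 10859/((-(-64*(-2))²/3))) = 1/(-41735 + 10859/((-⅓*128²))) = 1/(-41735 + 10859/((-⅓*16384))) = 1/(-41735 + 10859/(-16384/3)) = 1/(-41735 + 10859*(-3/16384)) = 1/(-41735 - 32577/16384) = 1/(-683818817/16384) = -16384/683818817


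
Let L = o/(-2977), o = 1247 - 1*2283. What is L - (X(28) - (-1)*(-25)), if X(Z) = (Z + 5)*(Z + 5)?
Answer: -3166492/2977 ≈ -1063.7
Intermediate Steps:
o = -1036 (o = 1247 - 2283 = -1036)
X(Z) = (5 + Z)**2 (X(Z) = (5 + Z)*(5 + Z) = (5 + Z)**2)
L = 1036/2977 (L = -1036/(-2977) = -1036*(-1/2977) = 1036/2977 ≈ 0.34800)
L - (X(28) - (-1)*(-25)) = 1036/2977 - ((5 + 28)**2 - (-1)*(-25)) = 1036/2977 - (33**2 - 1*25) = 1036/2977 - (1089 - 25) = 1036/2977 - 1*1064 = 1036/2977 - 1064 = -3166492/2977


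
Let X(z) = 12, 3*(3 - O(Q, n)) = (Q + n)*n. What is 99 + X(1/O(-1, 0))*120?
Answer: 1539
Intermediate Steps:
O(Q, n) = 3 - n*(Q + n)/3 (O(Q, n) = 3 - (Q + n)*n/3 = 3 - n*(Q + n)/3)
99 + X(1/O(-1, 0))*120 = 99 + 12*120 = 99 + 1440 = 1539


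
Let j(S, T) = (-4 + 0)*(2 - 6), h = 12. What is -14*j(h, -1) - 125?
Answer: -349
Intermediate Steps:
j(S, T) = 16 (j(S, T) = -4*(-4) = 16)
-14*j(h, -1) - 125 = -14*16 - 125 = -224 - 125 = -349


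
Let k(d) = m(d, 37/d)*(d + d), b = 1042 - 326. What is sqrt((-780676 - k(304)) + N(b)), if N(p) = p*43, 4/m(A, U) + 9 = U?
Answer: 8*I*sqrt(85322491069)/2699 ≈ 865.8*I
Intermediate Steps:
m(A, U) = 4/(-9 + U)
b = 716
k(d) = 8*d/(-9 + 37/d) (k(d) = (4/(-9 + 37/d))*(d + d) = (4/(-9 + 37/d))*(2*d) = 8*d/(-9 + 37/d))
N(p) = 43*p
sqrt((-780676 - k(304)) + N(b)) = sqrt((-780676 - (-8)*304**2/(-37 + 9*304)) + 43*716) = sqrt((-780676 - (-8)*92416/(-37 + 2736)) + 30788) = sqrt((-780676 - (-8)*92416/2699) + 30788) = sqrt((-780676 - 1*(-739328/2699)) + 30788) = sqrt((-780676 + 739328/2699) + 30788) = sqrt(-2106305196/2699 + 30788) = sqrt(-2023208384/2699) = 8*I*sqrt(85322491069)/2699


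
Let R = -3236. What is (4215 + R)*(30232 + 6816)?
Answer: 36269992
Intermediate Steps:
(4215 + R)*(30232 + 6816) = (4215 - 3236)*(30232 + 6816) = 979*37048 = 36269992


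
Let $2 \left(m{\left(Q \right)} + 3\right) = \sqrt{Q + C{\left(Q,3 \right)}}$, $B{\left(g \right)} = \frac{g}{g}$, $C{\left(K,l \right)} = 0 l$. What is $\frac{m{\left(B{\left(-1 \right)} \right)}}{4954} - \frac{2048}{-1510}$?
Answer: $\frac{10142017}{7480540} \approx 1.3558$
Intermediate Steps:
$C{\left(K,l \right)} = 0$
$B{\left(g \right)} = 1$
$m{\left(Q \right)} = -3 + \frac{\sqrt{Q}}{2}$ ($m{\left(Q \right)} = -3 + \frac{\sqrt{Q + 0}}{2} = -3 + \frac{\sqrt{Q}}{2}$)
$\frac{m{\left(B{\left(-1 \right)} \right)}}{4954} - \frac{2048}{-1510} = \frac{-3 + \frac{\sqrt{1}}{2}}{4954} - \frac{2048}{-1510} = \left(-3 + \frac{1}{2} \cdot 1\right) \frac{1}{4954} - - \frac{1024}{755} = \left(-3 + \frac{1}{2}\right) \frac{1}{4954} + \frac{1024}{755} = \left(- \frac{5}{2}\right) \frac{1}{4954} + \frac{1024}{755} = - \frac{5}{9908} + \frac{1024}{755} = \frac{10142017}{7480540}$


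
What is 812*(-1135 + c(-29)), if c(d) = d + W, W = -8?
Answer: -951664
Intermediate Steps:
c(d) = -8 + d (c(d) = d - 8 = -8 + d)
812*(-1135 + c(-29)) = 812*(-1135 + (-8 - 29)) = 812*(-1135 - 37) = 812*(-1172) = -951664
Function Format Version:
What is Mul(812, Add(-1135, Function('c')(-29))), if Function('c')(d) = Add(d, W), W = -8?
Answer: -951664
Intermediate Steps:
Function('c')(d) = Add(-8, d) (Function('c')(d) = Add(d, -8) = Add(-8, d))
Mul(812, Add(-1135, Function('c')(-29))) = Mul(812, Add(-1135, Add(-8, -29))) = Mul(812, Add(-1135, -37)) = Mul(812, -1172) = -951664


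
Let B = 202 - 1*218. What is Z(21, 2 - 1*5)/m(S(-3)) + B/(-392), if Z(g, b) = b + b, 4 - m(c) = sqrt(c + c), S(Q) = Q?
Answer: 2*(sqrt(6) - 143*I)/(49*(sqrt(6) + 4*I)) ≈ -1.0501 - 0.66804*I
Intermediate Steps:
B = -16 (B = 202 - 218 = -16)
m(c) = 4 - sqrt(2)*sqrt(c) (m(c) = 4 - sqrt(c + c) = 4 - sqrt(2*c) = 4 - sqrt(2)*sqrt(c))
Z(g, b) = 2*b
Z(21, 2 - 1*5)/m(S(-3)) + B/(-392) = (2*(2 - 1*5))/(4 - sqrt(2)*sqrt(-3)) - 16/(-392) = (2*(2 - 5))/(4 - sqrt(2)*I*sqrt(3)) - 16*(-1/392) = (2*(-3))/(4 - I*sqrt(6)) + 2/49 = -6/(4 - I*sqrt(6)) + 2/49 = 2/49 - 6/(4 - I*sqrt(6))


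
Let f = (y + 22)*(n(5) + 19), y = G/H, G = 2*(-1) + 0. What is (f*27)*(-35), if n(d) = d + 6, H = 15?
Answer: -619920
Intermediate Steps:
G = -2 (G = -2 + 0 = -2)
y = -2/15 ≈ -0.13333
n(d) = 6 + d
f = 656 (f = (-2/15 + 22)*((6 + 5) + 19) = 328*(11 + 19)/15 = (328/15)*30 = 656)
(f*27)*(-35) = (656*27)*(-35) = 17712*(-35) = -619920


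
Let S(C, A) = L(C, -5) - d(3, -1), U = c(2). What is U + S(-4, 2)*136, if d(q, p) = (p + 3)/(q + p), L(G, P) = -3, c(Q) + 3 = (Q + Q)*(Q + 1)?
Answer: -535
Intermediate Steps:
c(Q) = -3 + 2*Q*(1 + Q) (c(Q) = -3 + (Q + Q)*(Q + 1) = -3 + (2*Q)*(1 + Q) = -3 + 2*Q*(1 + Q))
U = 9 (U = -3 + 2*2 + 2*2² = -3 + 4 + 2*4 = -3 + 4 + 8 = 9)
d(q, p) = (3 + p)/(p + q)
S(C, A) = -4 (S(C, A) = -3 - (3 - 1)/(-1 + 3) = -3 - 2/2 = -3 - 1*1 = -3 - 1 = -4)
U + S(-4, 2)*136 = 9 - 4*136 = 9 - 544 = -535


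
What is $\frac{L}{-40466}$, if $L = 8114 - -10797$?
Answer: $- \frac{18911}{40466} \approx -0.46733$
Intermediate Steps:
$L = 18911$ ($L = 8114 + 10797 = 18911$)
$\frac{L}{-40466} = \frac{18911}{-40466} = 18911 \left(- \frac{1}{40466}\right) = - \frac{18911}{40466}$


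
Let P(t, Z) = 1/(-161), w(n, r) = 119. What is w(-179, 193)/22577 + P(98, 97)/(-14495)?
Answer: 277732282/52687832015 ≈ 0.0052713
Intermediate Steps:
P(t, Z) = -1/161
w(-179, 193)/22577 + P(98, 97)/(-14495) = 119/22577 - 1/161/(-14495) = 119*(1/22577) - 1/161*(-1/14495) = 119/22577 + 1/2333695 = 277732282/52687832015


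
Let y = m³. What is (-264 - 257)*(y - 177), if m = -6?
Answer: 204753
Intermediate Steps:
y = -216 (y = (-6)³ = -216)
(-264 - 257)*(y - 177) = (-264 - 257)*(-216 - 177) = -521*(-393) = 204753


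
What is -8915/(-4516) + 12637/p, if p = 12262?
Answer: 83192211/27687596 ≈ 3.0047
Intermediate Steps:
-8915/(-4516) + 12637/p = -8915/(-4516) + 12637/12262 = -8915*(-1/4516) + 12637*(1/12262) = 8915/4516 + 12637/12262 = 83192211/27687596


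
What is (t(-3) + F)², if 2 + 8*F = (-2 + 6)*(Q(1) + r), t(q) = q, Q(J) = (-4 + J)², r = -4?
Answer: 9/16 ≈ 0.56250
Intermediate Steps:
F = 9/4 (F = -¼ + ((-2 + 6)*((-4 + 1)² - 4))/8 = -¼ + (4*((-3)² - 4))/8 = -¼ + (4*(9 - 4))/8 = -¼ + (4*5)/8 = -¼ + (⅛)*20 = -¼ + 5/2 = 9/4 ≈ 2.2500)
(t(-3) + F)² = (-3 + 9/4)² = (-¾)² = 9/16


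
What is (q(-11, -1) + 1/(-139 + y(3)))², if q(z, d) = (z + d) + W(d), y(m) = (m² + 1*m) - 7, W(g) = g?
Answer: 3038049/17956 ≈ 169.19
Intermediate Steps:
y(m) = -7 + m + m² (y(m) = (m² + m) - 7 = (m + m²) - 7 = -7 + m + m²)
q(z, d) = z + 2*d (q(z, d) = (z + d) + d = (d + z) + d = z + 2*d)
(q(-11, -1) + 1/(-139 + y(3)))² = ((-11 + 2*(-1)) + 1/(-139 + (-7 + 3 + 3²)))² = ((-11 - 2) + 1/(-139 + (-7 + 3 + 9)))² = (-13 + 1/(-139 + 5))² = (-13 + 1/(-134))² = (-13 - 1/134)² = (-1743/134)² = 3038049/17956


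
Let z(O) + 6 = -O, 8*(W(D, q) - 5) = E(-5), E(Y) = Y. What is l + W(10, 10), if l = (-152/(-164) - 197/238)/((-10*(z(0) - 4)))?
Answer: 1067523/243950 ≈ 4.3760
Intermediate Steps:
W(D, q) = 35/8 (W(D, q) = 5 + (⅛)*(-5) = 5 - 5/8 = 35/8)
z(O) = -6 - O
l = 967/975800 (l = (-152/(-164) - 197/238)/((-10*((-6 - 1*0) - 4))) = (-152*(-1/164) - 197*1/238)/((-10*((-6 + 0) - 4))) = (38/41 - 197/238)/((-10*(-6 - 4))) = 967/(9758*((-10*(-10)))) = (967/9758)/100 = (967/9758)*(1/100) = 967/975800 ≈ 0.00099098)
l + W(10, 10) = 967/975800 + 35/8 = 1067523/243950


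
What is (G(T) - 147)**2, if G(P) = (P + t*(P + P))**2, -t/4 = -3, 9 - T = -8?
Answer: 32572308484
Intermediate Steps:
T = 17 (T = 9 - 1*(-8) = 9 + 8 = 17)
t = 12 (t = -4*(-3) = 12)
G(P) = 625*P**2 (G(P) = (P + 12*(P + P))**2 = (P + 12*(2*P))**2 = (P + 24*P)**2 = (25*P)**2 = 625*P**2)
(G(T) - 147)**2 = (625*17**2 - 147)**2 = (625*289 - 147)**2 = (180625 - 147)**2 = 180478**2 = 32572308484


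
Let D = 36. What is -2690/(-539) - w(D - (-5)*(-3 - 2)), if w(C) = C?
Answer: -3239/539 ≈ -6.0093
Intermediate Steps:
-2690/(-539) - w(D - (-5)*(-3 - 2)) = -2690/(-539) - (36 - (-5)*(-3 - 2)) = -2690*(-1/539) - (36 - (-5)*(-5)) = 2690/539 - (36 - 1*25) = 2690/539 - (36 - 25) = 2690/539 - 1*11 = 2690/539 - 11 = -3239/539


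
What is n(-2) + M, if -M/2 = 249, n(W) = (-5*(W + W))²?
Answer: -98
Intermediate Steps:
n(W) = 100*W² (n(W) = (-10*W)² = 100*W²)
M = -498 (M = -2*249 = -498)
n(-2) + M = 100*(-2)² - 498 = 100*4 - 498 = 400 - 498 = -98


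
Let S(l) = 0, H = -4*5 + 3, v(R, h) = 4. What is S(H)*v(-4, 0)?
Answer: 0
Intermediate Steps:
H = -17 (H = -20 + 3 = -17)
S(H)*v(-4, 0) = 0*4 = 0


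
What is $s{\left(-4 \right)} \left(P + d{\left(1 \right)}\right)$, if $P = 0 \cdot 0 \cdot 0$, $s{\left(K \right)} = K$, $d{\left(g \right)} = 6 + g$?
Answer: $-28$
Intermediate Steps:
$P = 0$ ($P = 0 \cdot 0 = 0$)
$s{\left(-4 \right)} \left(P + d{\left(1 \right)}\right) = - 4 \left(0 + \left(6 + 1\right)\right) = - 4 \left(0 + 7\right) = \left(-4\right) 7 = -28$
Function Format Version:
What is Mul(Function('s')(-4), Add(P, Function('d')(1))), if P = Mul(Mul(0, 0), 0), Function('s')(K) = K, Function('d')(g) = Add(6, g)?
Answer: -28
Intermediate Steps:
P = 0 (P = Mul(0, 0) = 0)
Mul(Function('s')(-4), Add(P, Function('d')(1))) = Mul(-4, Add(0, Add(6, 1))) = Mul(-4, Add(0, 7)) = Mul(-4, 7) = -28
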